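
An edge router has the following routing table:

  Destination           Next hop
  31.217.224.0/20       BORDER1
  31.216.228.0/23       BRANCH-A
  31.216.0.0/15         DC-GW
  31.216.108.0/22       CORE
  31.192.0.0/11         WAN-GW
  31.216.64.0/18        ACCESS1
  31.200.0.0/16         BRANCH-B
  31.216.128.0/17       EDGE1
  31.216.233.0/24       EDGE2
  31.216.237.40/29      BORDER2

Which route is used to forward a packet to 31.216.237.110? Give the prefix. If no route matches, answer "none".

31.216.128.0/17

Entries matching 31.216.237.110:
  31.192.0.0/11 (31.192.0.0 - 31.223.255.255)
  31.216.0.0/15 (31.216.0.0 - 31.217.255.255)
  31.216.128.0/17 (31.216.128.0 - 31.216.255.255)
Most specific is 31.216.128.0/17.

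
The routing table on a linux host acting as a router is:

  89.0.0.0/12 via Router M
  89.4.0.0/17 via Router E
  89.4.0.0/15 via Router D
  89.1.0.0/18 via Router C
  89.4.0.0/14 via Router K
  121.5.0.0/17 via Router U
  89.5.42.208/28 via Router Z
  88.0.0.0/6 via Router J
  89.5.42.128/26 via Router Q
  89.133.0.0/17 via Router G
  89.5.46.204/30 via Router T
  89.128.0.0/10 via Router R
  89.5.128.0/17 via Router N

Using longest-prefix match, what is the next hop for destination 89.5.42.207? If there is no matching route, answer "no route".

Router D

Routes whose prefix contains 89.5.42.207:
  88.0.0.0/6 (88.0.0.0 - 91.255.255.255) -> Router J
  89.0.0.0/12 (89.0.0.0 - 89.15.255.255) -> Router M
  89.4.0.0/14 (89.4.0.0 - 89.7.255.255) -> Router K
  89.4.0.0/15 (89.4.0.0 - 89.5.255.255) -> Router D
More-specific entries that do NOT match:
  89.5.46.204/30 (89.5.46.204 - 89.5.46.207) does not contain 89.5.42.207
  89.5.42.208/28 (89.5.42.208 - 89.5.42.223) does not contain 89.5.42.207
  89.5.42.128/26 (89.5.42.128 - 89.5.42.191) does not contain 89.5.42.207
  89.1.0.0/18 (89.1.0.0 - 89.1.63.255) does not contain 89.5.42.207
  89.4.0.0/17 (89.4.0.0 - 89.4.127.255) does not contain 89.5.42.207
  121.5.0.0/17 (121.5.0.0 - 121.5.127.255) does not contain 89.5.42.207
  89.133.0.0/17 (89.133.0.0 - 89.133.127.255) does not contain 89.5.42.207
  89.5.128.0/17 (89.5.128.0 - 89.5.255.255) does not contain 89.5.42.207
Longest matching prefix is /15 -> next hop Router D.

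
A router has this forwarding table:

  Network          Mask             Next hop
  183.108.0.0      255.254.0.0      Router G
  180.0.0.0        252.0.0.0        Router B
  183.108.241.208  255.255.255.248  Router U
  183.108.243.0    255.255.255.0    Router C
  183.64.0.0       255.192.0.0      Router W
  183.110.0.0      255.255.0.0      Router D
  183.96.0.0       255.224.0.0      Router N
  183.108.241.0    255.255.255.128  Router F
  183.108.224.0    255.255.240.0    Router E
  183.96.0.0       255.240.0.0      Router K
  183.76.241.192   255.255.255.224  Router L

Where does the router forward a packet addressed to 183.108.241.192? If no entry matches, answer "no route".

Router G

Routes whose prefix contains 183.108.241.192:
  180.0.0.0/6 (180.0.0.0 - 183.255.255.255) -> Router B
  183.64.0.0/10 (183.64.0.0 - 183.127.255.255) -> Router W
  183.96.0.0/11 (183.96.0.0 - 183.127.255.255) -> Router N
  183.96.0.0/12 (183.96.0.0 - 183.111.255.255) -> Router K
  183.108.0.0/15 (183.108.0.0 - 183.109.255.255) -> Router G
More-specific entries that do NOT match:
  183.108.241.208/29 (183.108.241.208 - 183.108.241.215) does not contain 183.108.241.192
  183.76.241.192/27 (183.76.241.192 - 183.76.241.223) does not contain 183.108.241.192
  183.108.241.0/25 (183.108.241.0 - 183.108.241.127) does not contain 183.108.241.192
  183.108.243.0/24 (183.108.243.0 - 183.108.243.255) does not contain 183.108.241.192
  183.108.224.0/20 (183.108.224.0 - 183.108.239.255) does not contain 183.108.241.192
  183.110.0.0/16 (183.110.0.0 - 183.110.255.255) does not contain 183.108.241.192
Longest matching prefix is /15 -> next hop Router G.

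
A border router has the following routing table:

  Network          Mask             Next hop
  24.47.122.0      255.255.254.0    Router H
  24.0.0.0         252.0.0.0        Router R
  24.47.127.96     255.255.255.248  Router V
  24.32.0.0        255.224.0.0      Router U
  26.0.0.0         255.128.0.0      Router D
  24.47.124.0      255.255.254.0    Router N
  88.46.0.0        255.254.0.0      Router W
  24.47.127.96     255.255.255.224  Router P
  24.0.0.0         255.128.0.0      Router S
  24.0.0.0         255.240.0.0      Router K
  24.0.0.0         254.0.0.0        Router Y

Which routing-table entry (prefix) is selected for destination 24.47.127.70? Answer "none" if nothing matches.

24.32.0.0/11

Entries matching 24.47.127.70:
  24.0.0.0/6 (24.0.0.0 - 27.255.255.255)
  24.0.0.0/7 (24.0.0.0 - 25.255.255.255)
  24.0.0.0/9 (24.0.0.0 - 24.127.255.255)
  24.32.0.0/11 (24.32.0.0 - 24.63.255.255)
Most specific is 24.32.0.0/11.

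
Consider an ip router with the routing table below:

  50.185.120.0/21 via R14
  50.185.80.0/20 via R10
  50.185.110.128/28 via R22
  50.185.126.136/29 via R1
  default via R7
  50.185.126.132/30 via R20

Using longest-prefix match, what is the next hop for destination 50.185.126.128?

R14

Routes whose prefix contains 50.185.126.128:
  0.0.0.0/0 (default, matches everything) -> R7
  50.185.120.0/21 (50.185.120.0 - 50.185.127.255) -> R14
More-specific entries that do NOT match:
  50.185.126.132/30 (50.185.126.132 - 50.185.126.135) does not contain 50.185.126.128
  50.185.126.136/29 (50.185.126.136 - 50.185.126.143) does not contain 50.185.126.128
  50.185.110.128/28 (50.185.110.128 - 50.185.110.143) does not contain 50.185.126.128
Longest matching prefix is /21 -> next hop R14.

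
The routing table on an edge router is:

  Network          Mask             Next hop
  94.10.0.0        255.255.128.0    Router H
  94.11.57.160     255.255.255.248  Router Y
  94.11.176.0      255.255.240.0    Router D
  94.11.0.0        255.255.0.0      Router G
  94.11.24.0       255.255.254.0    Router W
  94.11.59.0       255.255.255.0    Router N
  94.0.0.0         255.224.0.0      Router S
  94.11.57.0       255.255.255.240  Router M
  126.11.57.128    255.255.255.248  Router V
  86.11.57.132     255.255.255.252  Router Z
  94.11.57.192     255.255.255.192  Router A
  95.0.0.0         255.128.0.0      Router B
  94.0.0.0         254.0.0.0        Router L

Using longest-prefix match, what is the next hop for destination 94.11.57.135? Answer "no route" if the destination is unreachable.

Router G

Routes whose prefix contains 94.11.57.135:
  94.0.0.0/7 (94.0.0.0 - 95.255.255.255) -> Router L
  94.0.0.0/11 (94.0.0.0 - 94.31.255.255) -> Router S
  94.11.0.0/16 (94.11.0.0 - 94.11.255.255) -> Router G
More-specific entries that do NOT match:
  86.11.57.132/30 (86.11.57.132 - 86.11.57.135) does not contain 94.11.57.135
  94.11.57.160/29 (94.11.57.160 - 94.11.57.167) does not contain 94.11.57.135
  126.11.57.128/29 (126.11.57.128 - 126.11.57.135) does not contain 94.11.57.135
  94.11.57.0/28 (94.11.57.0 - 94.11.57.15) does not contain 94.11.57.135
  94.11.57.192/26 (94.11.57.192 - 94.11.57.255) does not contain 94.11.57.135
  94.11.59.0/24 (94.11.59.0 - 94.11.59.255) does not contain 94.11.57.135
  94.11.24.0/23 (94.11.24.0 - 94.11.25.255) does not contain 94.11.57.135
  94.11.176.0/20 (94.11.176.0 - 94.11.191.255) does not contain 94.11.57.135
  94.10.0.0/17 (94.10.0.0 - 94.10.127.255) does not contain 94.11.57.135
Longest matching prefix is /16 -> next hop Router G.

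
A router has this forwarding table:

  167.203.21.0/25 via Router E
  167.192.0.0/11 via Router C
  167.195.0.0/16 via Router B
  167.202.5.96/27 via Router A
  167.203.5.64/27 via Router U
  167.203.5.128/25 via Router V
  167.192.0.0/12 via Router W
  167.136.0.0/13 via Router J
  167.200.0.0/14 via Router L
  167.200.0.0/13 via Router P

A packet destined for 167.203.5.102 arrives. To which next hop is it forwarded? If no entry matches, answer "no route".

Router L

Routes whose prefix contains 167.203.5.102:
  167.192.0.0/11 (167.192.0.0 - 167.223.255.255) -> Router C
  167.192.0.0/12 (167.192.0.0 - 167.207.255.255) -> Router W
  167.200.0.0/13 (167.200.0.0 - 167.207.255.255) -> Router P
  167.200.0.0/14 (167.200.0.0 - 167.203.255.255) -> Router L
More-specific entries that do NOT match:
  167.202.5.96/27 (167.202.5.96 - 167.202.5.127) does not contain 167.203.5.102
  167.203.5.64/27 (167.203.5.64 - 167.203.5.95) does not contain 167.203.5.102
  167.203.21.0/25 (167.203.21.0 - 167.203.21.127) does not contain 167.203.5.102
  167.203.5.128/25 (167.203.5.128 - 167.203.5.255) does not contain 167.203.5.102
  167.195.0.0/16 (167.195.0.0 - 167.195.255.255) does not contain 167.203.5.102
Longest matching prefix is /14 -> next hop Router L.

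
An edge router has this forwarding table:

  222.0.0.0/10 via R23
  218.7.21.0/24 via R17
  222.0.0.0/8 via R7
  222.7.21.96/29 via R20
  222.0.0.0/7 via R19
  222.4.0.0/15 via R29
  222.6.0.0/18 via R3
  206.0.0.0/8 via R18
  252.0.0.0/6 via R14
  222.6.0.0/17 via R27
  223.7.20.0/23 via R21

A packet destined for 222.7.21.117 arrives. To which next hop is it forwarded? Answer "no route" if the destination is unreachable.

R23

Routes whose prefix contains 222.7.21.117:
  222.0.0.0/7 (222.0.0.0 - 223.255.255.255) -> R19
  222.0.0.0/8 (222.0.0.0 - 222.255.255.255) -> R7
  222.0.0.0/10 (222.0.0.0 - 222.63.255.255) -> R23
More-specific entries that do NOT match:
  222.7.21.96/29 (222.7.21.96 - 222.7.21.103) does not contain 222.7.21.117
  218.7.21.0/24 (218.7.21.0 - 218.7.21.255) does not contain 222.7.21.117
  223.7.20.0/23 (223.7.20.0 - 223.7.21.255) does not contain 222.7.21.117
  222.6.0.0/18 (222.6.0.0 - 222.6.63.255) does not contain 222.7.21.117
  222.6.0.0/17 (222.6.0.0 - 222.6.127.255) does not contain 222.7.21.117
  222.4.0.0/15 (222.4.0.0 - 222.5.255.255) does not contain 222.7.21.117
Longest matching prefix is /10 -> next hop R23.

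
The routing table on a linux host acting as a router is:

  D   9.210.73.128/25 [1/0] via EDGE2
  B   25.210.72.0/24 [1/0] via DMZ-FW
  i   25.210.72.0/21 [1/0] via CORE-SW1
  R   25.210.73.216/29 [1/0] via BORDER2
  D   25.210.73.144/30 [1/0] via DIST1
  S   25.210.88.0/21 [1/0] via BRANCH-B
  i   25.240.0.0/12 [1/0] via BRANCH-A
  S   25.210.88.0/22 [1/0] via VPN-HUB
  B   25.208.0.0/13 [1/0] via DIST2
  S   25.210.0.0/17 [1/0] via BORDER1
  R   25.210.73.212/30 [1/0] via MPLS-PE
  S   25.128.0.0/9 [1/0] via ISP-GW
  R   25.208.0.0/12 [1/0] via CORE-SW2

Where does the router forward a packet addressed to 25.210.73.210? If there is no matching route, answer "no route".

CORE-SW1

Routes whose prefix contains 25.210.73.210:
  25.128.0.0/9 (25.128.0.0 - 25.255.255.255) -> ISP-GW
  25.208.0.0/12 (25.208.0.0 - 25.223.255.255) -> CORE-SW2
  25.208.0.0/13 (25.208.0.0 - 25.215.255.255) -> DIST2
  25.210.0.0/17 (25.210.0.0 - 25.210.127.255) -> BORDER1
  25.210.72.0/21 (25.210.72.0 - 25.210.79.255) -> CORE-SW1
More-specific entries that do NOT match:
  25.210.73.144/30 (25.210.73.144 - 25.210.73.147) does not contain 25.210.73.210
  25.210.73.212/30 (25.210.73.212 - 25.210.73.215) does not contain 25.210.73.210
  25.210.73.216/29 (25.210.73.216 - 25.210.73.223) does not contain 25.210.73.210
  9.210.73.128/25 (9.210.73.128 - 9.210.73.255) does not contain 25.210.73.210
  25.210.72.0/24 (25.210.72.0 - 25.210.72.255) does not contain 25.210.73.210
  25.210.88.0/22 (25.210.88.0 - 25.210.91.255) does not contain 25.210.73.210
Longest matching prefix is /21 -> next hop CORE-SW1.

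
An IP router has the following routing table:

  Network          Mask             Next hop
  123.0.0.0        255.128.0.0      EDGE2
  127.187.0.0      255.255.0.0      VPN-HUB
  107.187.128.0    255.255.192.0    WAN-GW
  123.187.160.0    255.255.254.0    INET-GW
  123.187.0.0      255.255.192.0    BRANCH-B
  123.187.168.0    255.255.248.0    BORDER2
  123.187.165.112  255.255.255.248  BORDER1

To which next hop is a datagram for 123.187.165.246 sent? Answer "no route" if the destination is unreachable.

No entry's prefix contains 123.187.165.246; there is no default route.

no route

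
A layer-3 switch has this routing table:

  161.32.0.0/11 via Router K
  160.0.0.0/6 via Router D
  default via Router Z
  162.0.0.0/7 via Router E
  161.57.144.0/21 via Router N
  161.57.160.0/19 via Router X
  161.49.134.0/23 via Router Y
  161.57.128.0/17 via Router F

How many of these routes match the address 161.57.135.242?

Prefixes containing 161.57.135.242:
  0.0.0.0/0 (default, matches everything)
  160.0.0.0/6 (160.0.0.0 - 163.255.255.255)
  161.32.0.0/11 (161.32.0.0 - 161.63.255.255)
  161.57.128.0/17 (161.57.128.0 - 161.57.255.255)
Total matching entries: 4.

4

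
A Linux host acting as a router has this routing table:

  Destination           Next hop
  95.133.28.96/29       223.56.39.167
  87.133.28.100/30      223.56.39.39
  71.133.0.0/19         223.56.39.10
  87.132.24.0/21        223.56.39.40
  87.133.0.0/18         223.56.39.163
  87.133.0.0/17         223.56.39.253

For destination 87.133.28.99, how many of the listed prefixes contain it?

2

Prefixes containing 87.133.28.99:
  87.133.0.0/17 (87.133.0.0 - 87.133.127.255)
  87.133.0.0/18 (87.133.0.0 - 87.133.63.255)
Total matching entries: 2.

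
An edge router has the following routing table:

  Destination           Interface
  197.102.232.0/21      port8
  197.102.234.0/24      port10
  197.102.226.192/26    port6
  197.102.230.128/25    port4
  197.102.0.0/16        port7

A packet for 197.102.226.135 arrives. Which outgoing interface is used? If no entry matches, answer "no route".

port7

Routes whose prefix contains 197.102.226.135:
  197.102.0.0/16 (197.102.0.0 - 197.102.255.255) -> port7
More-specific entries that do NOT match:
  197.102.226.192/26 (197.102.226.192 - 197.102.226.255) does not contain 197.102.226.135
  197.102.230.128/25 (197.102.230.128 - 197.102.230.255) does not contain 197.102.226.135
  197.102.234.0/24 (197.102.234.0 - 197.102.234.255) does not contain 197.102.226.135
  197.102.232.0/21 (197.102.232.0 - 197.102.239.255) does not contain 197.102.226.135
Longest matching prefix is /16 -> interface port7.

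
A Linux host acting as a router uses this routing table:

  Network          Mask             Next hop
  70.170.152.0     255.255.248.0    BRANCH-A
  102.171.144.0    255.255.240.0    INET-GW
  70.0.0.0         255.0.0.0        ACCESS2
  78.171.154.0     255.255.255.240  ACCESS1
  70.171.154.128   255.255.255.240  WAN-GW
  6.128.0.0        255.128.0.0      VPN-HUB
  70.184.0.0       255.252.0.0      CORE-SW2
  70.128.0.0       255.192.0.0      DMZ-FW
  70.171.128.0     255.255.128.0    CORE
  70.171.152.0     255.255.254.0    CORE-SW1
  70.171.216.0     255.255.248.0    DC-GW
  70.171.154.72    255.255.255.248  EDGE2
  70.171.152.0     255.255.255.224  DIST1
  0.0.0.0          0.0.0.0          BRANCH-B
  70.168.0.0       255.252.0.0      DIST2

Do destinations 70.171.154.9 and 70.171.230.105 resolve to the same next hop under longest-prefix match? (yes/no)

70.171.154.9: longest match 70.171.128.0/17 -> CORE
70.171.230.105: longest match 70.171.128.0/17 -> CORE

yes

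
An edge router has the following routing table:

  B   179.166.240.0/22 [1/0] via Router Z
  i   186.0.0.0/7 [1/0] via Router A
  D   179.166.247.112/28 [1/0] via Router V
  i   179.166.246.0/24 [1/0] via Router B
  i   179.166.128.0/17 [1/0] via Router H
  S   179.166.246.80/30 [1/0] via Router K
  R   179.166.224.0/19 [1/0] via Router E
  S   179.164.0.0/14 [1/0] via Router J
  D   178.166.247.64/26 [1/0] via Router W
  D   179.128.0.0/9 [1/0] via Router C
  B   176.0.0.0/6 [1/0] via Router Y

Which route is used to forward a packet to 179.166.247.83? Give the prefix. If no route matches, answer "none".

Entries matching 179.166.247.83:
  176.0.0.0/6 (176.0.0.0 - 179.255.255.255)
  179.128.0.0/9 (179.128.0.0 - 179.255.255.255)
  179.164.0.0/14 (179.164.0.0 - 179.167.255.255)
  179.166.128.0/17 (179.166.128.0 - 179.166.255.255)
  179.166.224.0/19 (179.166.224.0 - 179.166.255.255)
Most specific is 179.166.224.0/19.

179.166.224.0/19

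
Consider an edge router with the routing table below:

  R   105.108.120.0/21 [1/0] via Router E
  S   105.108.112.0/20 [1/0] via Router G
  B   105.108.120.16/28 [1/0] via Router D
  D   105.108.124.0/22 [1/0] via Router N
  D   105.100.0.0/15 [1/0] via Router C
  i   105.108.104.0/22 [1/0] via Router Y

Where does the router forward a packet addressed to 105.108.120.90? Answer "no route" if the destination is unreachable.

Routes whose prefix contains 105.108.120.90:
  105.108.112.0/20 (105.108.112.0 - 105.108.127.255) -> Router G
  105.108.120.0/21 (105.108.120.0 - 105.108.127.255) -> Router E
More-specific entries that do NOT match:
  105.108.120.16/28 (105.108.120.16 - 105.108.120.31) does not contain 105.108.120.90
  105.108.124.0/22 (105.108.124.0 - 105.108.127.255) does not contain 105.108.120.90
  105.108.104.0/22 (105.108.104.0 - 105.108.107.255) does not contain 105.108.120.90
Longest matching prefix is /21 -> next hop Router E.

Router E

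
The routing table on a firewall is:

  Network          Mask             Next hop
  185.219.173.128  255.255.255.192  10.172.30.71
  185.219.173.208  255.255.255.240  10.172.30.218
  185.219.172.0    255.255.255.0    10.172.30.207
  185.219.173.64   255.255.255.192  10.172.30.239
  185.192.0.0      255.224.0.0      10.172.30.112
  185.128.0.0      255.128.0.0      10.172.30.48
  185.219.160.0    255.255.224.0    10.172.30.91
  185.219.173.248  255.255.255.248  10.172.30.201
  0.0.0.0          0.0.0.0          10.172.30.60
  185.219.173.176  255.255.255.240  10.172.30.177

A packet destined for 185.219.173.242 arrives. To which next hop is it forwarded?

Routes whose prefix contains 185.219.173.242:
  0.0.0.0/0 (default, matches everything) -> 10.172.30.60
  185.128.0.0/9 (185.128.0.0 - 185.255.255.255) -> 10.172.30.48
  185.192.0.0/11 (185.192.0.0 - 185.223.255.255) -> 10.172.30.112
  185.219.160.0/19 (185.219.160.0 - 185.219.191.255) -> 10.172.30.91
More-specific entries that do NOT match:
  185.219.173.248/29 (185.219.173.248 - 185.219.173.255) does not contain 185.219.173.242
  185.219.173.208/28 (185.219.173.208 - 185.219.173.223) does not contain 185.219.173.242
  185.219.173.176/28 (185.219.173.176 - 185.219.173.191) does not contain 185.219.173.242
  185.219.173.128/26 (185.219.173.128 - 185.219.173.191) does not contain 185.219.173.242
  185.219.173.64/26 (185.219.173.64 - 185.219.173.127) does not contain 185.219.173.242
  185.219.172.0/24 (185.219.172.0 - 185.219.172.255) does not contain 185.219.173.242
Longest matching prefix is /19 -> next hop 10.172.30.91.

10.172.30.91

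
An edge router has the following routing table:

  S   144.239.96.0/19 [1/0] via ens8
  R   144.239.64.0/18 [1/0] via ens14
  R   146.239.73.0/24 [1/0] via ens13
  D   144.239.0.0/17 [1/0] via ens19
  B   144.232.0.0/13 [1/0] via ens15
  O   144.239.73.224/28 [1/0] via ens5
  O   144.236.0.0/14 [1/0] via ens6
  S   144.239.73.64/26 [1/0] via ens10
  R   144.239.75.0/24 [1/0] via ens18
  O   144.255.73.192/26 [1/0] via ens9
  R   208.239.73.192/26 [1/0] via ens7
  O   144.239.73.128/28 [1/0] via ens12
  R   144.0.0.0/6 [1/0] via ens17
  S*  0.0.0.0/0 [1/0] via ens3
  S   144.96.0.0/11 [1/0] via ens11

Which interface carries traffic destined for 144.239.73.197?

ens14

Routes whose prefix contains 144.239.73.197:
  0.0.0.0/0 (default, matches everything) -> ens3
  144.0.0.0/6 (144.0.0.0 - 147.255.255.255) -> ens17
  144.232.0.0/13 (144.232.0.0 - 144.239.255.255) -> ens15
  144.236.0.0/14 (144.236.0.0 - 144.239.255.255) -> ens6
  144.239.0.0/17 (144.239.0.0 - 144.239.127.255) -> ens19
  144.239.64.0/18 (144.239.64.0 - 144.239.127.255) -> ens14
More-specific entries that do NOT match:
  144.239.73.224/28 (144.239.73.224 - 144.239.73.239) does not contain 144.239.73.197
  144.239.73.128/28 (144.239.73.128 - 144.239.73.143) does not contain 144.239.73.197
  144.239.73.64/26 (144.239.73.64 - 144.239.73.127) does not contain 144.239.73.197
  144.255.73.192/26 (144.255.73.192 - 144.255.73.255) does not contain 144.239.73.197
  208.239.73.192/26 (208.239.73.192 - 208.239.73.255) does not contain 144.239.73.197
  146.239.73.0/24 (146.239.73.0 - 146.239.73.255) does not contain 144.239.73.197
  144.239.75.0/24 (144.239.75.0 - 144.239.75.255) does not contain 144.239.73.197
  144.239.96.0/19 (144.239.96.0 - 144.239.127.255) does not contain 144.239.73.197
Longest matching prefix is /18 -> interface ens14.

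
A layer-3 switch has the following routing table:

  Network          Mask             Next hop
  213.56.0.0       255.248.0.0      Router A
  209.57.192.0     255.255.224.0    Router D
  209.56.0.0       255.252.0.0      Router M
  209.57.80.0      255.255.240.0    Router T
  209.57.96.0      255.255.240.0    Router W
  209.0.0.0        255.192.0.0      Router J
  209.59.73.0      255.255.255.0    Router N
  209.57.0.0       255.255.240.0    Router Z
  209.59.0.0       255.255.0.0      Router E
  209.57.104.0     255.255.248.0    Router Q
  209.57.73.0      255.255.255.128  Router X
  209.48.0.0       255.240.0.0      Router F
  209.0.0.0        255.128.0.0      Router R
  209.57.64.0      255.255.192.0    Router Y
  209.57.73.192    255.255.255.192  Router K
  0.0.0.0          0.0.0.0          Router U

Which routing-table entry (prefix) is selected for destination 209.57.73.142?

Entries matching 209.57.73.142:
  0.0.0.0/0 (default, matches everything)
  209.0.0.0/9 (209.0.0.0 - 209.127.255.255)
  209.0.0.0/10 (209.0.0.0 - 209.63.255.255)
  209.48.0.0/12 (209.48.0.0 - 209.63.255.255)
  209.56.0.0/14 (209.56.0.0 - 209.59.255.255)
  209.57.64.0/18 (209.57.64.0 - 209.57.127.255)
Most specific is 209.57.64.0/18.

209.57.64.0/18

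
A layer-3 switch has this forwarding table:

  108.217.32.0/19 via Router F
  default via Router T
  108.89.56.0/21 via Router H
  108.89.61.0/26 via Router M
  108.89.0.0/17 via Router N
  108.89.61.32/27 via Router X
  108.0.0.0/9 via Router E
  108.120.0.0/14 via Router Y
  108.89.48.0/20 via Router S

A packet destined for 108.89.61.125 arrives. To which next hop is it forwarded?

Router H

Routes whose prefix contains 108.89.61.125:
  0.0.0.0/0 (default, matches everything) -> Router T
  108.0.0.0/9 (108.0.0.0 - 108.127.255.255) -> Router E
  108.89.0.0/17 (108.89.0.0 - 108.89.127.255) -> Router N
  108.89.48.0/20 (108.89.48.0 - 108.89.63.255) -> Router S
  108.89.56.0/21 (108.89.56.0 - 108.89.63.255) -> Router H
More-specific entries that do NOT match:
  108.89.61.32/27 (108.89.61.32 - 108.89.61.63) does not contain 108.89.61.125
  108.89.61.0/26 (108.89.61.0 - 108.89.61.63) does not contain 108.89.61.125
Longest matching prefix is /21 -> next hop Router H.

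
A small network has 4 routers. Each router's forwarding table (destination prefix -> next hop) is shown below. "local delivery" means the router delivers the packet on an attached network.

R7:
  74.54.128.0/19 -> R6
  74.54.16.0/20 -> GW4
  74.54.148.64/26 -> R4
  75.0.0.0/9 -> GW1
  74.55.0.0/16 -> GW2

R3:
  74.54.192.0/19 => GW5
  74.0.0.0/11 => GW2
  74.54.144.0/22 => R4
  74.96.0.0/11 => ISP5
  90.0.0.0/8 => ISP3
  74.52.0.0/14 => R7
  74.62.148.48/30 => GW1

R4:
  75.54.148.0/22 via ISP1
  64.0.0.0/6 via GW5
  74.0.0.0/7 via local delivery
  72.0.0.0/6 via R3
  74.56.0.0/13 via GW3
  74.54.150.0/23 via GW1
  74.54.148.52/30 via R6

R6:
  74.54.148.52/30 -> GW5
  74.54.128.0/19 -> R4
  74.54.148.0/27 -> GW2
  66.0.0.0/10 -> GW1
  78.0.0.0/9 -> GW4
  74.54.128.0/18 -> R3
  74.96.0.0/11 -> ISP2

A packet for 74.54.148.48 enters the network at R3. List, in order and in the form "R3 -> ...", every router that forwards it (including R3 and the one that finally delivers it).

At R3: longest match for 74.54.148.48 is 74.52.0.0/14 -> R7
At R7: longest match for 74.54.148.48 is 74.54.128.0/19 -> R6
At R6: longest match for 74.54.148.48 is 74.54.128.0/19 -> R4
At R4: longest match for 74.54.148.48 is 74.0.0.0/7 -> local delivery

R3 -> R7 -> R6 -> R4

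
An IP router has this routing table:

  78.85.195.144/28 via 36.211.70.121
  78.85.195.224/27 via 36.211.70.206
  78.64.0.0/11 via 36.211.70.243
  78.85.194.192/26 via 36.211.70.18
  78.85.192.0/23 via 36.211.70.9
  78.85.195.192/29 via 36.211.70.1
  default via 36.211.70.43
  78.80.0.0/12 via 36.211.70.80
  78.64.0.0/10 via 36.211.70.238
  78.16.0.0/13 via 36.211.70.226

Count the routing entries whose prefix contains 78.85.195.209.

Prefixes containing 78.85.195.209:
  0.0.0.0/0 (default, matches everything)
  78.64.0.0/10 (78.64.0.0 - 78.127.255.255)
  78.64.0.0/11 (78.64.0.0 - 78.95.255.255)
  78.80.0.0/12 (78.80.0.0 - 78.95.255.255)
Total matching entries: 4.

4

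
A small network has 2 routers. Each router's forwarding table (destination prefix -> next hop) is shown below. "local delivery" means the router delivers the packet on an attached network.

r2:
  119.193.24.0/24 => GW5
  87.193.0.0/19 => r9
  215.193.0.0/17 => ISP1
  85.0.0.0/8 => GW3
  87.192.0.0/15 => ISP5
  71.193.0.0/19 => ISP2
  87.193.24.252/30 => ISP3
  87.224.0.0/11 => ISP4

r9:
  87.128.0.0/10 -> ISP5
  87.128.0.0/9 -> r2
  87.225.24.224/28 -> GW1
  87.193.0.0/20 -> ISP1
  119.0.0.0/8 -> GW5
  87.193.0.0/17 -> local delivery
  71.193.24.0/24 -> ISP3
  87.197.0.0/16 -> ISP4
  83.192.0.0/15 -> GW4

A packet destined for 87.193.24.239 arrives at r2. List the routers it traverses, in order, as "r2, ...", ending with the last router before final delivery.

At r2: longest match for 87.193.24.239 is 87.193.0.0/19 -> r9
At r9: longest match for 87.193.24.239 is 87.193.0.0/17 -> local delivery

r2, r9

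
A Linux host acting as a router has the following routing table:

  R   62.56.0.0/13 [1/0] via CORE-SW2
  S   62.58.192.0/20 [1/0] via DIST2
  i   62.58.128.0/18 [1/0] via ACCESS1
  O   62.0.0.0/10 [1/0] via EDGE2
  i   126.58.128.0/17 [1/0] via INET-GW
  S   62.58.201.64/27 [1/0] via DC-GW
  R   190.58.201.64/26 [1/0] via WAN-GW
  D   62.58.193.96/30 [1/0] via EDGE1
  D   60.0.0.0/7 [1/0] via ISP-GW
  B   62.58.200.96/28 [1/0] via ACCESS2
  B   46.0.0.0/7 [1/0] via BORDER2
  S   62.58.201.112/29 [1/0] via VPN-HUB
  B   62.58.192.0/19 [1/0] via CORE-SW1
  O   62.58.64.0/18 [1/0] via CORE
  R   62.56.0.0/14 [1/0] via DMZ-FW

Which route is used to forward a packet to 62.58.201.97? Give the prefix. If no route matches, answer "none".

62.58.192.0/20

Entries matching 62.58.201.97:
  62.0.0.0/10 (62.0.0.0 - 62.63.255.255)
  62.56.0.0/13 (62.56.0.0 - 62.63.255.255)
  62.56.0.0/14 (62.56.0.0 - 62.59.255.255)
  62.58.192.0/19 (62.58.192.0 - 62.58.223.255)
  62.58.192.0/20 (62.58.192.0 - 62.58.207.255)
Most specific is 62.58.192.0/20.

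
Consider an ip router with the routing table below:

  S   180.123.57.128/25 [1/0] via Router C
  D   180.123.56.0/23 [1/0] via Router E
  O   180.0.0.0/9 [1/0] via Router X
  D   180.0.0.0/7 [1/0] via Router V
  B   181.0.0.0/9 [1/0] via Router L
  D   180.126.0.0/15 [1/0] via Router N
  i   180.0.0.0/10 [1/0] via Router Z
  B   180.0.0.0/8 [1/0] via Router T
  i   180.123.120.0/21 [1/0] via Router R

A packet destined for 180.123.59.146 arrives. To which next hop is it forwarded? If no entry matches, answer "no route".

Routes whose prefix contains 180.123.59.146:
  180.0.0.0/7 (180.0.0.0 - 181.255.255.255) -> Router V
  180.0.0.0/8 (180.0.0.0 - 180.255.255.255) -> Router T
  180.0.0.0/9 (180.0.0.0 - 180.127.255.255) -> Router X
More-specific entries that do NOT match:
  180.123.57.128/25 (180.123.57.128 - 180.123.57.255) does not contain 180.123.59.146
  180.123.56.0/23 (180.123.56.0 - 180.123.57.255) does not contain 180.123.59.146
  180.123.120.0/21 (180.123.120.0 - 180.123.127.255) does not contain 180.123.59.146
  180.126.0.0/15 (180.126.0.0 - 180.127.255.255) does not contain 180.123.59.146
  180.0.0.0/10 (180.0.0.0 - 180.63.255.255) does not contain 180.123.59.146
Longest matching prefix is /9 -> next hop Router X.

Router X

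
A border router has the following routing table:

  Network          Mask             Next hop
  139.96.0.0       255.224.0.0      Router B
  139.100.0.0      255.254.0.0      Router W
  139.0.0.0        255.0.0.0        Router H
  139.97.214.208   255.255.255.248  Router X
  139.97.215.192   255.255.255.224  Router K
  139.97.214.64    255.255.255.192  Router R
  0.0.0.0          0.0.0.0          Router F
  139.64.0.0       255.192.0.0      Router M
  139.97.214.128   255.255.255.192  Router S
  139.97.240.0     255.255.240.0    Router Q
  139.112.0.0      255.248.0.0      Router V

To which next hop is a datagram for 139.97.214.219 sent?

Router B

Routes whose prefix contains 139.97.214.219:
  0.0.0.0/0 (default, matches everything) -> Router F
  139.0.0.0/8 (139.0.0.0 - 139.255.255.255) -> Router H
  139.64.0.0/10 (139.64.0.0 - 139.127.255.255) -> Router M
  139.96.0.0/11 (139.96.0.0 - 139.127.255.255) -> Router B
More-specific entries that do NOT match:
  139.97.214.208/29 (139.97.214.208 - 139.97.214.215) does not contain 139.97.214.219
  139.97.215.192/27 (139.97.215.192 - 139.97.215.223) does not contain 139.97.214.219
  139.97.214.64/26 (139.97.214.64 - 139.97.214.127) does not contain 139.97.214.219
  139.97.214.128/26 (139.97.214.128 - 139.97.214.191) does not contain 139.97.214.219
  139.97.240.0/20 (139.97.240.0 - 139.97.255.255) does not contain 139.97.214.219
  139.100.0.0/15 (139.100.0.0 - 139.101.255.255) does not contain 139.97.214.219
  139.112.0.0/13 (139.112.0.0 - 139.119.255.255) does not contain 139.97.214.219
Longest matching prefix is /11 -> next hop Router B.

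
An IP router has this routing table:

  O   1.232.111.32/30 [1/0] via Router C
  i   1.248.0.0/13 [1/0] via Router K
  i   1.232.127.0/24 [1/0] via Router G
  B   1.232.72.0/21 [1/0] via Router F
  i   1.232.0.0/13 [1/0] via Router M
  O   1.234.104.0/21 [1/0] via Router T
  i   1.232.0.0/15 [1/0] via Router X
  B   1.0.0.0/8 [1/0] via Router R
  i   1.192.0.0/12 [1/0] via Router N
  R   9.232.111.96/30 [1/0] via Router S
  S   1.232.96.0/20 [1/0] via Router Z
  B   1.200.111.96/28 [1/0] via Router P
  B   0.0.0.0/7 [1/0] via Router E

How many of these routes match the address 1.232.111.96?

5

Prefixes containing 1.232.111.96:
  0.0.0.0/7 (0.0.0.0 - 1.255.255.255)
  1.0.0.0/8 (1.0.0.0 - 1.255.255.255)
  1.232.0.0/13 (1.232.0.0 - 1.239.255.255)
  1.232.0.0/15 (1.232.0.0 - 1.233.255.255)
  1.232.96.0/20 (1.232.96.0 - 1.232.111.255)
Total matching entries: 5.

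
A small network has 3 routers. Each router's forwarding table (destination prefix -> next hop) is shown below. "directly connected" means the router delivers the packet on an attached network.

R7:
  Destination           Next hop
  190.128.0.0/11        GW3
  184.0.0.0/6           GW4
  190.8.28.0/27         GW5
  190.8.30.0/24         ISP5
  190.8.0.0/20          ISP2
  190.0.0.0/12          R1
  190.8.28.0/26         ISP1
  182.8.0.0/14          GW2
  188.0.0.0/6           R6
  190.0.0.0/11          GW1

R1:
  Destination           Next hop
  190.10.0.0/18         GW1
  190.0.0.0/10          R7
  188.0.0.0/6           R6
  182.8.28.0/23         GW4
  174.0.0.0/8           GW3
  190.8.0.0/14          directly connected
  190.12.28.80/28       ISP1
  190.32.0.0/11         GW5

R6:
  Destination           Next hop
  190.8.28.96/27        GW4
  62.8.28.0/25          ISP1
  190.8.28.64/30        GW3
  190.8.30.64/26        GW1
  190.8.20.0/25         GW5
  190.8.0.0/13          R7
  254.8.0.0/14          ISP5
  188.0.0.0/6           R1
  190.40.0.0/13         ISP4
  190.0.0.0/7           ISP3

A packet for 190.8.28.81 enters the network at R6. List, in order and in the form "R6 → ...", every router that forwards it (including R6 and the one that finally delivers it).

At R6: longest match for 190.8.28.81 is 190.8.0.0/13 -> R7
At R7: longest match for 190.8.28.81 is 190.0.0.0/12 -> R1
At R1: longest match for 190.8.28.81 is 190.8.0.0/14 -> directly connected

R6 → R7 → R1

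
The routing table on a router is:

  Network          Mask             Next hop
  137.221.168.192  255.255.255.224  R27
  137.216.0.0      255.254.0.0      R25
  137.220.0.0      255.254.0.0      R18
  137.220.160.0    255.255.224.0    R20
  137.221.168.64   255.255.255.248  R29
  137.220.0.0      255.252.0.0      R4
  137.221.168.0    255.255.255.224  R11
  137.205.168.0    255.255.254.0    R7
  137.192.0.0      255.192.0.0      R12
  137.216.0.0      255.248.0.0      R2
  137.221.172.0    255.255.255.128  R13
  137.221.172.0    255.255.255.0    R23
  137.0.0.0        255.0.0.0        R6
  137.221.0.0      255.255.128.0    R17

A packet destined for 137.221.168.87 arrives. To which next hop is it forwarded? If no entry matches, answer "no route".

R18

Routes whose prefix contains 137.221.168.87:
  137.0.0.0/8 (137.0.0.0 - 137.255.255.255) -> R6
  137.192.0.0/10 (137.192.0.0 - 137.255.255.255) -> R12
  137.216.0.0/13 (137.216.0.0 - 137.223.255.255) -> R2
  137.220.0.0/14 (137.220.0.0 - 137.223.255.255) -> R4
  137.220.0.0/15 (137.220.0.0 - 137.221.255.255) -> R18
More-specific entries that do NOT match:
  137.221.168.64/29 (137.221.168.64 - 137.221.168.71) does not contain 137.221.168.87
  137.221.168.192/27 (137.221.168.192 - 137.221.168.223) does not contain 137.221.168.87
  137.221.168.0/27 (137.221.168.0 - 137.221.168.31) does not contain 137.221.168.87
  137.221.172.0/25 (137.221.172.0 - 137.221.172.127) does not contain 137.221.168.87
  137.221.172.0/24 (137.221.172.0 - 137.221.172.255) does not contain 137.221.168.87
  137.205.168.0/23 (137.205.168.0 - 137.205.169.255) does not contain 137.221.168.87
  137.220.160.0/19 (137.220.160.0 - 137.220.191.255) does not contain 137.221.168.87
  137.221.0.0/17 (137.221.0.0 - 137.221.127.255) does not contain 137.221.168.87
Longest matching prefix is /15 -> next hop R18.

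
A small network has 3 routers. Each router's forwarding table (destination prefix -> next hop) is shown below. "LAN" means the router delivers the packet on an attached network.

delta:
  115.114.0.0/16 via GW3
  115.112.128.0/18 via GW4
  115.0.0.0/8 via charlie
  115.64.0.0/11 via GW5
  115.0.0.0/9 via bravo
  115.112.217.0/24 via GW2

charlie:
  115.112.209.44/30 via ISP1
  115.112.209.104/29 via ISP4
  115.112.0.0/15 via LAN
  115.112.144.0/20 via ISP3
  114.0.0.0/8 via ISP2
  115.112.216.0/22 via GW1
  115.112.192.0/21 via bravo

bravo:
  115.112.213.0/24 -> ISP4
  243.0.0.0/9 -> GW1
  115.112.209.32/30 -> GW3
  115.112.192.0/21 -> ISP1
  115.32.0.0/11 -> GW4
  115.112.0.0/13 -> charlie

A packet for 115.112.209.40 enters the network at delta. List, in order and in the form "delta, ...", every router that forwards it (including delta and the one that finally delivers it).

At delta: longest match for 115.112.209.40 is 115.0.0.0/9 -> bravo
At bravo: longest match for 115.112.209.40 is 115.112.0.0/13 -> charlie
At charlie: longest match for 115.112.209.40 is 115.112.0.0/15 -> LAN

delta, bravo, charlie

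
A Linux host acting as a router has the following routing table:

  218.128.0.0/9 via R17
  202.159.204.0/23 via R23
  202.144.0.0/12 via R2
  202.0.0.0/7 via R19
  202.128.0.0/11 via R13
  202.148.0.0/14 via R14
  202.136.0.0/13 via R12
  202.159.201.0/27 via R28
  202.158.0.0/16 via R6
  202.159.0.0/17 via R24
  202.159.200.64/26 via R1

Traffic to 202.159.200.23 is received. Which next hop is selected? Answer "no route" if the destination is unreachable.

Routes whose prefix contains 202.159.200.23:
  202.0.0.0/7 (202.0.0.0 - 203.255.255.255) -> R19
  202.128.0.0/11 (202.128.0.0 - 202.159.255.255) -> R13
  202.144.0.0/12 (202.144.0.0 - 202.159.255.255) -> R2
More-specific entries that do NOT match:
  202.159.201.0/27 (202.159.201.0 - 202.159.201.31) does not contain 202.159.200.23
  202.159.200.64/26 (202.159.200.64 - 202.159.200.127) does not contain 202.159.200.23
  202.159.204.0/23 (202.159.204.0 - 202.159.205.255) does not contain 202.159.200.23
  202.159.0.0/17 (202.159.0.0 - 202.159.127.255) does not contain 202.159.200.23
  202.158.0.0/16 (202.158.0.0 - 202.158.255.255) does not contain 202.159.200.23
  202.148.0.0/14 (202.148.0.0 - 202.151.255.255) does not contain 202.159.200.23
  202.136.0.0/13 (202.136.0.0 - 202.143.255.255) does not contain 202.159.200.23
Longest matching prefix is /12 -> next hop R2.

R2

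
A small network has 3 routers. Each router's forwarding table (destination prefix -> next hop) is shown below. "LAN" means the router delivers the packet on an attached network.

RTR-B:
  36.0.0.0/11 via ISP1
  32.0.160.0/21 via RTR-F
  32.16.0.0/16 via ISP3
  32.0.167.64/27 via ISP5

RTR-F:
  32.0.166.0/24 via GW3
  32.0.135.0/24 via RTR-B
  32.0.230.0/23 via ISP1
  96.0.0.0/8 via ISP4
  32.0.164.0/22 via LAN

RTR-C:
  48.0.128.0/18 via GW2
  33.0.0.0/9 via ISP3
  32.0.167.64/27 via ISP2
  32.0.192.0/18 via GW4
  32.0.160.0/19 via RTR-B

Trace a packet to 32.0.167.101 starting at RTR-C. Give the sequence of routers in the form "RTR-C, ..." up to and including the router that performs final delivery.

At RTR-C: longest match for 32.0.167.101 is 32.0.160.0/19 -> RTR-B
At RTR-B: longest match for 32.0.167.101 is 32.0.160.0/21 -> RTR-F
At RTR-F: longest match for 32.0.167.101 is 32.0.164.0/22 -> LAN

RTR-C, RTR-B, RTR-F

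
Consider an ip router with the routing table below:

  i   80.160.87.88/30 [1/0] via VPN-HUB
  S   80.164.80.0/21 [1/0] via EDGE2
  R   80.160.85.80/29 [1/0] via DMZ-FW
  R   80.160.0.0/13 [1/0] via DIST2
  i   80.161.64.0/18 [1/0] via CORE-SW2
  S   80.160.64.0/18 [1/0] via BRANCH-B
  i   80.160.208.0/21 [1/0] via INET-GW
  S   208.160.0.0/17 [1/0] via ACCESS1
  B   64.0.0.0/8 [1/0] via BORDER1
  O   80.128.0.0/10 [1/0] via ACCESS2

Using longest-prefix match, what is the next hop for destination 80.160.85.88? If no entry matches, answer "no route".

Routes whose prefix contains 80.160.85.88:
  80.128.0.0/10 (80.128.0.0 - 80.191.255.255) -> ACCESS2
  80.160.0.0/13 (80.160.0.0 - 80.167.255.255) -> DIST2
  80.160.64.0/18 (80.160.64.0 - 80.160.127.255) -> BRANCH-B
More-specific entries that do NOT match:
  80.160.87.88/30 (80.160.87.88 - 80.160.87.91) does not contain 80.160.85.88
  80.160.85.80/29 (80.160.85.80 - 80.160.85.87) does not contain 80.160.85.88
  80.164.80.0/21 (80.164.80.0 - 80.164.87.255) does not contain 80.160.85.88
  80.160.208.0/21 (80.160.208.0 - 80.160.215.255) does not contain 80.160.85.88
Longest matching prefix is /18 -> next hop BRANCH-B.

BRANCH-B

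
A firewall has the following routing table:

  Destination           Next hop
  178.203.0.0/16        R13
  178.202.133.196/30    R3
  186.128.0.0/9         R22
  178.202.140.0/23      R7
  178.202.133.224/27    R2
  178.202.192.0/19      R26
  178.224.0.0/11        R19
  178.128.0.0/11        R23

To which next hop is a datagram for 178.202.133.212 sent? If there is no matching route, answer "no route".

No entry's prefix contains 178.202.133.212; there is no default route.

no route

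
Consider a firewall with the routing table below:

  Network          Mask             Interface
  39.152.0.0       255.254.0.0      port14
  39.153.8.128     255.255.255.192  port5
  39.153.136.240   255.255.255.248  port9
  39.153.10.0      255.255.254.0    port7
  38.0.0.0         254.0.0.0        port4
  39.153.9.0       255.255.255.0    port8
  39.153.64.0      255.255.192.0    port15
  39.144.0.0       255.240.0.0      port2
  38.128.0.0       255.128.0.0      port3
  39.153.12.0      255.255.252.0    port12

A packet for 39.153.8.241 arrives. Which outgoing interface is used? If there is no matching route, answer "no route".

port14

Routes whose prefix contains 39.153.8.241:
  38.0.0.0/7 (38.0.0.0 - 39.255.255.255) -> port4
  39.144.0.0/12 (39.144.0.0 - 39.159.255.255) -> port2
  39.152.0.0/15 (39.152.0.0 - 39.153.255.255) -> port14
More-specific entries that do NOT match:
  39.153.136.240/29 (39.153.136.240 - 39.153.136.247) does not contain 39.153.8.241
  39.153.8.128/26 (39.153.8.128 - 39.153.8.191) does not contain 39.153.8.241
  39.153.9.0/24 (39.153.9.0 - 39.153.9.255) does not contain 39.153.8.241
  39.153.10.0/23 (39.153.10.0 - 39.153.11.255) does not contain 39.153.8.241
  39.153.12.0/22 (39.153.12.0 - 39.153.15.255) does not contain 39.153.8.241
  39.153.64.0/18 (39.153.64.0 - 39.153.127.255) does not contain 39.153.8.241
Longest matching prefix is /15 -> interface port14.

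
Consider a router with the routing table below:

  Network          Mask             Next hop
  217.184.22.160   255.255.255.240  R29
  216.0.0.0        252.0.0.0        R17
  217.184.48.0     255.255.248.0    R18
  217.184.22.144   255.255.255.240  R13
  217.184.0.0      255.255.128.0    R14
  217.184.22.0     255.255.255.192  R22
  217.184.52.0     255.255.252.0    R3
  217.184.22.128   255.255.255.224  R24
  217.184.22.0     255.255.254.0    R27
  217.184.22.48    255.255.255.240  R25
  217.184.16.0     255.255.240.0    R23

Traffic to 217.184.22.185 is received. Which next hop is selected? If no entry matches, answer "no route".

R27

Routes whose prefix contains 217.184.22.185:
  216.0.0.0/6 (216.0.0.0 - 219.255.255.255) -> R17
  217.184.0.0/17 (217.184.0.0 - 217.184.127.255) -> R14
  217.184.16.0/20 (217.184.16.0 - 217.184.31.255) -> R23
  217.184.22.0/23 (217.184.22.0 - 217.184.23.255) -> R27
More-specific entries that do NOT match:
  217.184.22.160/28 (217.184.22.160 - 217.184.22.175) does not contain 217.184.22.185
  217.184.22.144/28 (217.184.22.144 - 217.184.22.159) does not contain 217.184.22.185
  217.184.22.48/28 (217.184.22.48 - 217.184.22.63) does not contain 217.184.22.185
  217.184.22.128/27 (217.184.22.128 - 217.184.22.159) does not contain 217.184.22.185
  217.184.22.0/26 (217.184.22.0 - 217.184.22.63) does not contain 217.184.22.185
Longest matching prefix is /23 -> next hop R27.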